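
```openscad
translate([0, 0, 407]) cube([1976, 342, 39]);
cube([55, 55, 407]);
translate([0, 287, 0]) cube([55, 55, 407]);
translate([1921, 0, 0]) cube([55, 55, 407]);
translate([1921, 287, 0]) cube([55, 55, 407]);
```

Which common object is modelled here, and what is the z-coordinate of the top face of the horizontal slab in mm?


A bench. The seat-top height is 446 mm.

A long slab on four corner posts — a bench. The slab sits at z = 407 with thickness 39, so the top is 407 + 39 = 446 mm.


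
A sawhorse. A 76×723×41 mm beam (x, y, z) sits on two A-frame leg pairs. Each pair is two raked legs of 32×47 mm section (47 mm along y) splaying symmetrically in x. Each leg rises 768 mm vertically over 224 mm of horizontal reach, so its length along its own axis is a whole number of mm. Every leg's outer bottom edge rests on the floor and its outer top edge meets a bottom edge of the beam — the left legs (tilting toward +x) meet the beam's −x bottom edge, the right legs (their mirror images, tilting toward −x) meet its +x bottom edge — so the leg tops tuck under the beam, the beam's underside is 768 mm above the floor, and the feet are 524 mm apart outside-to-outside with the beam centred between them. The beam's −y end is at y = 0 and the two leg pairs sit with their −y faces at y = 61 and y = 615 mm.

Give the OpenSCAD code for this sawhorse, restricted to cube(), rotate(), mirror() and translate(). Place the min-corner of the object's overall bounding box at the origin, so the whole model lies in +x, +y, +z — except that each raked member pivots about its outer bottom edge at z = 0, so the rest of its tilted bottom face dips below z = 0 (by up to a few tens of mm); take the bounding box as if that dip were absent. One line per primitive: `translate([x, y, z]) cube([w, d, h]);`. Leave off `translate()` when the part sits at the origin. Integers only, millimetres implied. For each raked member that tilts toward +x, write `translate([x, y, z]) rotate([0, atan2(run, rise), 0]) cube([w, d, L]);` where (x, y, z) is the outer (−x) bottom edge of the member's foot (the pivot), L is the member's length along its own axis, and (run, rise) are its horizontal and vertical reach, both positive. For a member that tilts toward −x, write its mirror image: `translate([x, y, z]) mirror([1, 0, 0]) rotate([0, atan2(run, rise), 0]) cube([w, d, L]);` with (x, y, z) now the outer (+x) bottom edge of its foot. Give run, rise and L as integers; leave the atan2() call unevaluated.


translate([224, 0, 768]) cube([76, 723, 41]);
translate([0, 61, 0]) rotate([0, atan2(224, 768), 0]) cube([32, 47, 800]);
translate([524, 61, 0]) mirror([1, 0, 0]) rotate([0, atan2(224, 768), 0]) cube([32, 47, 800]);
translate([0, 615, 0]) rotate([0, atan2(224, 768), 0]) cube([32, 47, 800]);
translate([524, 615, 0]) mirror([1, 0, 0]) rotate([0, atan2(224, 768), 0]) cube([32, 47, 800]);


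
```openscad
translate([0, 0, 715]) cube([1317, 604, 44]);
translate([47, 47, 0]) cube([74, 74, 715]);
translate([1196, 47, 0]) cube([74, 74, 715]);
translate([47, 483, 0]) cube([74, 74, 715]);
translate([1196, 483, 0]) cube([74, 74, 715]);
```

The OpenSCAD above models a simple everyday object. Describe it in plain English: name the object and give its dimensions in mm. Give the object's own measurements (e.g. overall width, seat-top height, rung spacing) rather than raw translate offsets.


A table: top 1317 mm (x) × 604 mm (y), 44 mm thick, upper face at z = 759 mm, on four 74×74 mm square legs, each inset 47 mm from the nearest pair of top edges from z = 0 to the bottom of the top.


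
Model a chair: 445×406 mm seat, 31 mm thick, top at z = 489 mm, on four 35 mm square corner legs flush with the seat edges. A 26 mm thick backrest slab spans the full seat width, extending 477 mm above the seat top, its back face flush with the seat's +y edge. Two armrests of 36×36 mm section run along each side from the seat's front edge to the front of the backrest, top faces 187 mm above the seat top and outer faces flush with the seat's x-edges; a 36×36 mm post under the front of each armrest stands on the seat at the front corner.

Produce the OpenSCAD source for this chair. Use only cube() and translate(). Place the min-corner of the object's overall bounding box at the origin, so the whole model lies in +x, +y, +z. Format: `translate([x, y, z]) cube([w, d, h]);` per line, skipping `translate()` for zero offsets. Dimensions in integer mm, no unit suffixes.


translate([0, 0, 458]) cube([445, 406, 31]);
cube([35, 35, 458]);
translate([410, 0, 0]) cube([35, 35, 458]);
translate([0, 371, 0]) cube([35, 35, 458]);
translate([410, 371, 0]) cube([35, 35, 458]);
translate([0, 380, 489]) cube([445, 26, 477]);
translate([0, 0, 640]) cube([36, 380, 36]);
translate([409, 0, 640]) cube([36, 380, 36]);
translate([0, 0, 489]) cube([36, 36, 151]);
translate([409, 0, 489]) cube([36, 36, 151]);


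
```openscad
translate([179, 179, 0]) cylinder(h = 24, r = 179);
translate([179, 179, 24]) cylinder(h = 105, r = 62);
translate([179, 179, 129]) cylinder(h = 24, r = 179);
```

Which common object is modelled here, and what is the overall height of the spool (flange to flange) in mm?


A spool. The overall height is 153 mm.

Three coaxial cylinders, large–small–large — a spool. Two 24 mm flanges and a 105 mm core give 24 + 105 + 24 = 153 mm.


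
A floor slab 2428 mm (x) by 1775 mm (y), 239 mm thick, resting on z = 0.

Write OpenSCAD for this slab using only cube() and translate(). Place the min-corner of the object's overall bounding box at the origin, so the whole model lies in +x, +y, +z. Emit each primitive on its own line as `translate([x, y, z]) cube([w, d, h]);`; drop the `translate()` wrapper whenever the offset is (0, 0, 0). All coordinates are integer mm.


cube([2428, 1775, 239]);


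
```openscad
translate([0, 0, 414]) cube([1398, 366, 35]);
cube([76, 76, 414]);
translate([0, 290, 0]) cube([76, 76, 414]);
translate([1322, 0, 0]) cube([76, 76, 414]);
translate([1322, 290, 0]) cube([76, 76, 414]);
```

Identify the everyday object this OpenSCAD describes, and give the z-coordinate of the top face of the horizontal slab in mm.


A bench. The seat-top height is 449 mm.

A long slab on four corner posts — a bench. The slab sits at z = 414 with thickness 35, so the top is 414 + 35 = 449 mm.


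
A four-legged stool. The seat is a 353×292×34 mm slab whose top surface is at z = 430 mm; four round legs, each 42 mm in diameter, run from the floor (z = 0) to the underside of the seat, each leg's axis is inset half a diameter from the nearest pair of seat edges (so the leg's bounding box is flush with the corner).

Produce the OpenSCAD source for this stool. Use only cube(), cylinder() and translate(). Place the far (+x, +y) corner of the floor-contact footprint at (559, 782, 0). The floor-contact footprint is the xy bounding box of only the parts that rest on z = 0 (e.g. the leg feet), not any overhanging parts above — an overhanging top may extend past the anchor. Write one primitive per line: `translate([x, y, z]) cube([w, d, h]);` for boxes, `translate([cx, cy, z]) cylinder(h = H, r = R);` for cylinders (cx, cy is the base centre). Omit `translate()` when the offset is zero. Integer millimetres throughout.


// leg_h = 430 - 34 = 396
translate([206, 490, 396]) cube([353, 292, 34]);
translate([227, 511, 0]) cylinder(h = 396, r = 21);
translate([538, 511, 0]) cylinder(h = 396, r = 21);
translate([227, 761, 0]) cylinder(h = 396, r = 21);
translate([538, 761, 0]) cylinder(h = 396, r = 21);


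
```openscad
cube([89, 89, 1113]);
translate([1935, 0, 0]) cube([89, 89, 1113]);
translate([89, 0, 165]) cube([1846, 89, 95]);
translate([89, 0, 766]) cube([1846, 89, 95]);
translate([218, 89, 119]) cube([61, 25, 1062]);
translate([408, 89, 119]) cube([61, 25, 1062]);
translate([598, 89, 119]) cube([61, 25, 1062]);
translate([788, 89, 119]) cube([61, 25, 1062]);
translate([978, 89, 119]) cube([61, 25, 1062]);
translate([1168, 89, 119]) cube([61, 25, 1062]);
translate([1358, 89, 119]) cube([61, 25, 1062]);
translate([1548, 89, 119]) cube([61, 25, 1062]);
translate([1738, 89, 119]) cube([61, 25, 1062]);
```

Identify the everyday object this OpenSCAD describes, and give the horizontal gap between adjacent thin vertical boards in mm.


A fence section. The picket gap is 129 mm.

Two posts, two rails, 9 pickets — a fence section. Span 1846 mm holds 9 pickets of 61 mm with 10 equal gaps: ⌊(1846 − 9·61) / 10⌋ = 129 mm.


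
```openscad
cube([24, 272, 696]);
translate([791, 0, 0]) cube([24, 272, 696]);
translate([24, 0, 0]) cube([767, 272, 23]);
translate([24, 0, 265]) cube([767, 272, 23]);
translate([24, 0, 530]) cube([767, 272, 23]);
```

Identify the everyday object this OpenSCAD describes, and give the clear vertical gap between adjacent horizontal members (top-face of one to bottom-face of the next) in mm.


A bookshelf. The clear shelf gap is 242 mm.

Two tall side panels with 3 horizontal boards between them — a bookshelf. The first two shelf undersides are at z = 0 and z = 265; with shelf thickness 23, the clear gap is 265 − 0 − 23 = 242 mm.


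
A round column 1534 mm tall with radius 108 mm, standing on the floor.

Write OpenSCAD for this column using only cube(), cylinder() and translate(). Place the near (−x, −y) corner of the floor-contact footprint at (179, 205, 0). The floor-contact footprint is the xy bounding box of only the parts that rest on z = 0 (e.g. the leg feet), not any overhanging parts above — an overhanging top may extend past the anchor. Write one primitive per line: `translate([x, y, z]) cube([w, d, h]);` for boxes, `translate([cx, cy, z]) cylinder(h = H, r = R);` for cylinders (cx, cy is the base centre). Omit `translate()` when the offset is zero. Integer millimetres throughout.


translate([287, 313, 0]) cylinder(h = 1534, r = 108);


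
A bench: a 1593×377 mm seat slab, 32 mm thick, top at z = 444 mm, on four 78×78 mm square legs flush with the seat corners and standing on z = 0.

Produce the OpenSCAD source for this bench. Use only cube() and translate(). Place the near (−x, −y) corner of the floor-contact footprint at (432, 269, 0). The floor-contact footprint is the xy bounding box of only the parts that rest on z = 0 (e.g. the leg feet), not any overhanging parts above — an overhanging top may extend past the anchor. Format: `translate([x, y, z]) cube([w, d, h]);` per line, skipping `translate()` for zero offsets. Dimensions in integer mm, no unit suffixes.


translate([432, 269, 412]) cube([1593, 377, 32]);
translate([432, 269, 0]) cube([78, 78, 412]);
translate([432, 568, 0]) cube([78, 78, 412]);
translate([1947, 269, 0]) cube([78, 78, 412]);
translate([1947, 568, 0]) cube([78, 78, 412]);


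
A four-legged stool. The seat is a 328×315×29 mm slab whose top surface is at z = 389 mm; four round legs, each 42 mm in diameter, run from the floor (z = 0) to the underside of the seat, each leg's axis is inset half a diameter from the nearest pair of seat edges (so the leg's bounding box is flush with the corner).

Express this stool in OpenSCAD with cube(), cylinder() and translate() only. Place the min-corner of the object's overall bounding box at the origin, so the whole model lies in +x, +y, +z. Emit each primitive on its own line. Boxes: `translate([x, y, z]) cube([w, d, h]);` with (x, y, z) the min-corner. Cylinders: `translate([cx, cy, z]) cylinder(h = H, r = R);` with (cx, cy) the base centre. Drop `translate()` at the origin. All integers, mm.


// leg_h = 389 - 29 = 360
translate([0, 0, 360]) cube([328, 315, 29]);
translate([21, 21, 0]) cylinder(h = 360, r = 21);
translate([307, 21, 0]) cylinder(h = 360, r = 21);
translate([21, 294, 0]) cylinder(h = 360, r = 21);
translate([307, 294, 0]) cylinder(h = 360, r = 21);


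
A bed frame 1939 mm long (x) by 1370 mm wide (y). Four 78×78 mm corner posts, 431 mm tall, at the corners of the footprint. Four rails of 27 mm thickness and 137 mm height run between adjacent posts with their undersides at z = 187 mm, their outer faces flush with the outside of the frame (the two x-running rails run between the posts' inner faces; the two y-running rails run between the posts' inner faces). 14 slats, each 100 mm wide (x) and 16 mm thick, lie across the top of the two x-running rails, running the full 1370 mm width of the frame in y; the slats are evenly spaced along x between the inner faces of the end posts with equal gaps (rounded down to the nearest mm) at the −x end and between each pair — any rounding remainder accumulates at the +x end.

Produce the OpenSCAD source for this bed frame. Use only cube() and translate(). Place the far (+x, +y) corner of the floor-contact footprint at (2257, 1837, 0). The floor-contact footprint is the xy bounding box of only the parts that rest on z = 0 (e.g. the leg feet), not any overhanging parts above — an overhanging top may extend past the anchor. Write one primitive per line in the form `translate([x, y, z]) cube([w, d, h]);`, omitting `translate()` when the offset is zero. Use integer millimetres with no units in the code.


translate([318, 467, 0]) cube([78, 78, 431]);
translate([318, 1759, 0]) cube([78, 78, 431]);
translate([2179, 467, 0]) cube([78, 78, 431]);
translate([2179, 1759, 0]) cube([78, 78, 431]);
translate([396, 467, 187]) cube([1783, 27, 137]);
translate([396, 1810, 187]) cube([1783, 27, 137]);
translate([318, 545, 187]) cube([27, 1214, 137]);
translate([2230, 545, 187]) cube([27, 1214, 137]);
translate([421, 467, 324]) cube([100, 1370, 16]);
translate([546, 467, 324]) cube([100, 1370, 16]);
translate([671, 467, 324]) cube([100, 1370, 16]);
translate([796, 467, 324]) cube([100, 1370, 16]);
translate([921, 467, 324]) cube([100, 1370, 16]);
translate([1046, 467, 324]) cube([100, 1370, 16]);
translate([1171, 467, 324]) cube([100, 1370, 16]);
translate([1296, 467, 324]) cube([100, 1370, 16]);
translate([1421, 467, 324]) cube([100, 1370, 16]);
translate([1546, 467, 324]) cube([100, 1370, 16]);
translate([1671, 467, 324]) cube([100, 1370, 16]);
translate([1796, 467, 324]) cube([100, 1370, 16]);
translate([1921, 467, 324]) cube([100, 1370, 16]);
translate([2046, 467, 324]) cube([100, 1370, 16]);


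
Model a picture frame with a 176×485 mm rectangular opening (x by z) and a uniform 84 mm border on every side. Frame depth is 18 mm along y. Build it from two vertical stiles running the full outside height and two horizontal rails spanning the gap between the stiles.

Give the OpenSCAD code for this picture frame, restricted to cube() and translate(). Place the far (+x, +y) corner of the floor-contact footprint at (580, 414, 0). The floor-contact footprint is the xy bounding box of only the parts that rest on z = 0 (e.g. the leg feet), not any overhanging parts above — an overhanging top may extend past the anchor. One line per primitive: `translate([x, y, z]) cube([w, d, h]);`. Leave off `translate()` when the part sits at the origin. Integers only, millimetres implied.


translate([236, 396, 0]) cube([84, 18, 653]);
translate([496, 396, 0]) cube([84, 18, 653]);
translate([320, 396, 0]) cube([176, 18, 84]);
translate([320, 396, 569]) cube([176, 18, 84]);


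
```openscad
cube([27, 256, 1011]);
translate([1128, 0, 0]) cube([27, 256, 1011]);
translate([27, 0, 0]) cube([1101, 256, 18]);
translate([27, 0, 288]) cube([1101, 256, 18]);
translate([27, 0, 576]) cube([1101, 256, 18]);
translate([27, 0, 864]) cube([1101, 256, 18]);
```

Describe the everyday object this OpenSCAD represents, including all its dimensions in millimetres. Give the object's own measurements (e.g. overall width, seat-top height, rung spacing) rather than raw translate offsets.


An open bookshelf. Two side panels, each 27 mm thick, 256 mm deep and 1011 mm tall, stand 1155 mm apart (outside-to-outside). Between them sit 4 shelves, each 18 mm thick and 256 mm deep, spanning the full gap between the sides. The bottom shelf rests on the floor (its underside at z = 0) and the clear gap between one shelf's top and the next shelf's underside is 270 mm.


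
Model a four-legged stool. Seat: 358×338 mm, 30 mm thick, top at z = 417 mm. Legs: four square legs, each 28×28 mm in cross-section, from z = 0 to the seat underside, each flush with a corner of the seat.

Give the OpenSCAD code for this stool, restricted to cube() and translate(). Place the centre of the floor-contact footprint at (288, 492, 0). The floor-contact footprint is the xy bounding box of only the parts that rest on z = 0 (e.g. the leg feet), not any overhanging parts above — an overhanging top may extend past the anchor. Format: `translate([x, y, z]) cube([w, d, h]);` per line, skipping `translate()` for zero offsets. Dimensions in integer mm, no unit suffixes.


translate([109, 323, 387]) cube([358, 338, 30]);
translate([109, 323, 0]) cube([28, 28, 387]);
translate([439, 323, 0]) cube([28, 28, 387]);
translate([109, 633, 0]) cube([28, 28, 387]);
translate([439, 633, 0]) cube([28, 28, 387]);


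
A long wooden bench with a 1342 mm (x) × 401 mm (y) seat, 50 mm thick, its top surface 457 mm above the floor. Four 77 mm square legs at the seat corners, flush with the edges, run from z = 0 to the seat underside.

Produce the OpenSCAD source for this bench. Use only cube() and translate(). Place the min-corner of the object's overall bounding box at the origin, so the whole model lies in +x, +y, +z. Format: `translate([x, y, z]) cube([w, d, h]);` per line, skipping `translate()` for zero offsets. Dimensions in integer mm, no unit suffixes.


translate([0, 0, 407]) cube([1342, 401, 50]);
cube([77, 77, 407]);
translate([0, 324, 0]) cube([77, 77, 407]);
translate([1265, 0, 0]) cube([77, 77, 407]);
translate([1265, 324, 0]) cube([77, 77, 407]);


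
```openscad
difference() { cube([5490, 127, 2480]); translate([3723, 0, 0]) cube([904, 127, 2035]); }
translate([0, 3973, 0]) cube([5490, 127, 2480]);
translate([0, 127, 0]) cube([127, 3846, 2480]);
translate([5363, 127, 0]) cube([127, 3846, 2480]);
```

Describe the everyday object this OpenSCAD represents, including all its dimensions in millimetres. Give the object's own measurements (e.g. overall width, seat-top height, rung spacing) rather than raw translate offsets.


A single room: four walls, each 2480 mm tall and 127 mm thick, enclosing an outside footprint 5490×4100 mm (x × y), no floor or roof. The front and back walls (−y and +y sides) run the full x-width; the side walls fit between their inner faces. A door opening 904 mm wide and 2035 mm tall is cut through the front wall from the floor up, its −x edge 3723 mm from the wall's −x end.


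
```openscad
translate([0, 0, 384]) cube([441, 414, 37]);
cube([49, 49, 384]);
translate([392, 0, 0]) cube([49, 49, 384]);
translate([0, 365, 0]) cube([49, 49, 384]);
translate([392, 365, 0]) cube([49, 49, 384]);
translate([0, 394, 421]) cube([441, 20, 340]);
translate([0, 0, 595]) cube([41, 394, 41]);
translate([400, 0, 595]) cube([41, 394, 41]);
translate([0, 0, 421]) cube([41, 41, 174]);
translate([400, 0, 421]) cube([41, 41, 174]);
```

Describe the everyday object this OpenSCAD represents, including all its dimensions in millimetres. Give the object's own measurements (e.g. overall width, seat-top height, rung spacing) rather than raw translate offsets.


A chair. The seat is a 441×414×37 mm slab with its top at z = 421 mm, on four 49×49 mm corner legs (flush with the seat edges, standing on z = 0). A flat backrest 20 mm thick, 340 mm tall, spans the full seat width and rises from the seat top along its +y edge, rear face flush with the rear of the seat. Two armrests of 41×41 mm section run along each side from the seat's front edge to the front of the backrest, top faces 215 mm above the seat top and outer faces flush with the seat's x-edges; a 41×41 mm post under the front of each armrest stands on the seat at the front corner.


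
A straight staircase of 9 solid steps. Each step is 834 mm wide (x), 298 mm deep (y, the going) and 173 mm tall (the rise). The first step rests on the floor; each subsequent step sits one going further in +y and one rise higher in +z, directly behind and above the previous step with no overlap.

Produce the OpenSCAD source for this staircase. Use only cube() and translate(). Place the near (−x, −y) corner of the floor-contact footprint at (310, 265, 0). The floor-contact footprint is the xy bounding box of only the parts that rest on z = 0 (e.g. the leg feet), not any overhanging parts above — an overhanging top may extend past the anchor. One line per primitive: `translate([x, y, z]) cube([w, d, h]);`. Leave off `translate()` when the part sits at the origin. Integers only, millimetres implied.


translate([310, 265, 0]) cube([834, 298, 173]);
translate([310, 563, 173]) cube([834, 298, 173]);
translate([310, 861, 346]) cube([834, 298, 173]);
translate([310, 1159, 519]) cube([834, 298, 173]);
translate([310, 1457, 692]) cube([834, 298, 173]);
translate([310, 1755, 865]) cube([834, 298, 173]);
translate([310, 2053, 1038]) cube([834, 298, 173]);
translate([310, 2351, 1211]) cube([834, 298, 173]);
translate([310, 2649, 1384]) cube([834, 298, 173]);


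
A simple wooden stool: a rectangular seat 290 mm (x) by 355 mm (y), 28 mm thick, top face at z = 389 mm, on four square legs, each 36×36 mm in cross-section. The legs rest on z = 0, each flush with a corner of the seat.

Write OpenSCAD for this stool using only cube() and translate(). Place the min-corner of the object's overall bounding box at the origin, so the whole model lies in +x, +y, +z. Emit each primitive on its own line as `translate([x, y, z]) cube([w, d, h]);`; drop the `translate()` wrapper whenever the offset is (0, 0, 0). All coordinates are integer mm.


// leg_h = 389 - 28 = 361
translate([0, 0, 361]) cube([290, 355, 28]);
cube([36, 36, 361]);
translate([254, 0, 0]) cube([36, 36, 361]);
translate([0, 319, 0]) cube([36, 36, 361]);
translate([254, 319, 0]) cube([36, 36, 361]);


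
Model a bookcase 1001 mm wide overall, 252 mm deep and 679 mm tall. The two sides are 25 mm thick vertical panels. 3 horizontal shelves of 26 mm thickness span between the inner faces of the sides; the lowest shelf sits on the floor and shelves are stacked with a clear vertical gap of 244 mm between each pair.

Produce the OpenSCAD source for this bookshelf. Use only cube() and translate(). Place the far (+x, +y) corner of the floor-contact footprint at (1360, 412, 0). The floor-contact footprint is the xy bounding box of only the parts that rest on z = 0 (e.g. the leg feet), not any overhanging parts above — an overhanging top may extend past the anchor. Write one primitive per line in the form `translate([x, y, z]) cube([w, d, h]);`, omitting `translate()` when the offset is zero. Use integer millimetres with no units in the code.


translate([359, 160, 0]) cube([25, 252, 679]);
translate([1335, 160, 0]) cube([25, 252, 679]);
translate([384, 160, 0]) cube([951, 252, 26]);
translate([384, 160, 270]) cube([951, 252, 26]);
translate([384, 160, 540]) cube([951, 252, 26]);


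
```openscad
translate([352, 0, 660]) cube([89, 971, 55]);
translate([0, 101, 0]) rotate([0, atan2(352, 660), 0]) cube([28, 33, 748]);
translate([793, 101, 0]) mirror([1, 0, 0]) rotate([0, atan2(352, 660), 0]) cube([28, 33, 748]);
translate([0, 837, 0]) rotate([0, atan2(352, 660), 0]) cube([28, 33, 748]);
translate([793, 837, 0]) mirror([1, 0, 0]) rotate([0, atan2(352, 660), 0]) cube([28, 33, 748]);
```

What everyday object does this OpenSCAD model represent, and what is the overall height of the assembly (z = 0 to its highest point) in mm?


A sawhorse. The overall height is 715 mm.

A beam across two mirrored pairs of raked legs — a sawhorse. The beam's underside is at z = 660 (matching the legs' vertical rise in atan2(352, 660)) and the beam is 55 mm tall, so its top is at 660 + 55 = 715 mm. The raked legs top out at the beam's underside, so that is the highest point.


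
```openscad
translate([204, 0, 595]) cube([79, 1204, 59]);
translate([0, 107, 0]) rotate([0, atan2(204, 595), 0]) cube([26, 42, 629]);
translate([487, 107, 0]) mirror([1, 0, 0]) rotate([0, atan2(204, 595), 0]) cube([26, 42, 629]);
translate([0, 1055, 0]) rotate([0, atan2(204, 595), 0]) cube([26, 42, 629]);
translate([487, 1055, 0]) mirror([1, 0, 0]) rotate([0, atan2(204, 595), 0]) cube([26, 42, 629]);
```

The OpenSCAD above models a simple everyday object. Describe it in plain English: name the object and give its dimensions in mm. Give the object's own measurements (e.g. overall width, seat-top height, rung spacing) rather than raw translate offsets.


A sawhorse. A 79×1204×59 mm beam (x, y, z) sits on two A-frame leg pairs. Each pair is two raked legs of 26×42 mm section (42 mm along y) splaying symmetrically in x. Each leg rises 595 mm vertically over 204 mm of horizontal reach and is 629 mm long along its own axis. Every leg's outer bottom edge rests on the floor and its outer top edge meets a bottom edge of the beam — the left legs (tilting toward +x) meet the beam's −x bottom edge, the right legs (their mirror images, tilting toward −x) meet its +x bottom edge — so the leg tops tuck under the beam, the beam's underside is 595 mm above the floor, and the feet are 487 mm apart outside-to-outside with the beam centred between them. The two leg pairs are set in 107 mm from either end of the beam.


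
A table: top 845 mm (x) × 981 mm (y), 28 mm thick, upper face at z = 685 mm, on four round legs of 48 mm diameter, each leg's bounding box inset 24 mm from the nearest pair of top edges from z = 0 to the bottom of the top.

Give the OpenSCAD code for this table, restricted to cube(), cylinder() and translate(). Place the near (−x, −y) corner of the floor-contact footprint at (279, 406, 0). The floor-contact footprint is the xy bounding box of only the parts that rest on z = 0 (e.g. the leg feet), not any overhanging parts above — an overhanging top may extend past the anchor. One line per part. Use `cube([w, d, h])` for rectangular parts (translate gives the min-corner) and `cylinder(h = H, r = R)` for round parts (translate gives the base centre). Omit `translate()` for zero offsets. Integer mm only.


translate([255, 382, 657]) cube([845, 981, 28]);
translate([303, 430, 0]) cylinder(h = 657, r = 24);
translate([1052, 430, 0]) cylinder(h = 657, r = 24);
translate([303, 1315, 0]) cylinder(h = 657, r = 24);
translate([1052, 1315, 0]) cylinder(h = 657, r = 24);


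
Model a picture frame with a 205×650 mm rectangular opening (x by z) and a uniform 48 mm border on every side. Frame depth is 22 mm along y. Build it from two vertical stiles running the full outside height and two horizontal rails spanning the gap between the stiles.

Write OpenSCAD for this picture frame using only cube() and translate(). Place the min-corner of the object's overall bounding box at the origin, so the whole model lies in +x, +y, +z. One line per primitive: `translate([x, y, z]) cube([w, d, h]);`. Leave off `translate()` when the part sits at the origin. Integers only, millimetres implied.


cube([48, 22, 746]);
translate([253, 0, 0]) cube([48, 22, 746]);
translate([48, 0, 0]) cube([205, 22, 48]);
translate([48, 0, 698]) cube([205, 22, 48]);


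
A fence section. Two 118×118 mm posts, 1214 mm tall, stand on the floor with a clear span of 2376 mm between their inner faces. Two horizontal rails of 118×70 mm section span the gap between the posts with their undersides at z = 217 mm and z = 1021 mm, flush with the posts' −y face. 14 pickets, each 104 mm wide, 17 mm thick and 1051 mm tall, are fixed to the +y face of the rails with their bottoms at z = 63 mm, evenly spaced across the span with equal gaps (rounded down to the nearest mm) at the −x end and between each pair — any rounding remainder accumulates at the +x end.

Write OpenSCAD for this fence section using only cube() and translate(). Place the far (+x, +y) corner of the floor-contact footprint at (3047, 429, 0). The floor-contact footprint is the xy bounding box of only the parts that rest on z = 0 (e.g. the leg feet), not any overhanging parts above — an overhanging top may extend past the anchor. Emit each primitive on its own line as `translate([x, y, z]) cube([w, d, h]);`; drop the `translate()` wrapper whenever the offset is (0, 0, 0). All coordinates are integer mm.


translate([435, 311, 0]) cube([118, 118, 1214]);
translate([2929, 311, 0]) cube([118, 118, 1214]);
translate([553, 311, 217]) cube([2376, 118, 70]);
translate([553, 311, 1021]) cube([2376, 118, 70]);
translate([614, 429, 63]) cube([104, 17, 1051]);
translate([779, 429, 63]) cube([104, 17, 1051]);
translate([944, 429, 63]) cube([104, 17, 1051]);
translate([1109, 429, 63]) cube([104, 17, 1051]);
translate([1274, 429, 63]) cube([104, 17, 1051]);
translate([1439, 429, 63]) cube([104, 17, 1051]);
translate([1604, 429, 63]) cube([104, 17, 1051]);
translate([1769, 429, 63]) cube([104, 17, 1051]);
translate([1934, 429, 63]) cube([104, 17, 1051]);
translate([2099, 429, 63]) cube([104, 17, 1051]);
translate([2264, 429, 63]) cube([104, 17, 1051]);
translate([2429, 429, 63]) cube([104, 17, 1051]);
translate([2594, 429, 63]) cube([104, 17, 1051]);
translate([2759, 429, 63]) cube([104, 17, 1051]);


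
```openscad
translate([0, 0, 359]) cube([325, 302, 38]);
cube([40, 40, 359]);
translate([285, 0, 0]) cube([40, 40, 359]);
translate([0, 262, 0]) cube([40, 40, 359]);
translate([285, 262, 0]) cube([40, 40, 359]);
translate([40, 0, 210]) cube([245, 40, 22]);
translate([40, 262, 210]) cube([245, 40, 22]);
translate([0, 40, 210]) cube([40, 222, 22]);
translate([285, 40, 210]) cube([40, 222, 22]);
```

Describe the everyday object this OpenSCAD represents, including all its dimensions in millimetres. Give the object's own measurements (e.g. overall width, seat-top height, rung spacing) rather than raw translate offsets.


A simple wooden stool: a rectangular seat 325 mm (x) by 302 mm (y), 38 mm thick, top face at z = 397 mm, on four square legs, each 40×40 mm in cross-section. The legs rest on z = 0, each flush with a corner of the seat. Four stretchers, 40 mm wide and 22 mm tall, connect adjacent legs with their undersides at z = 210 mm, each running between the inner faces of the legs it joins and aligned with the legs' outer faces on the other axis.


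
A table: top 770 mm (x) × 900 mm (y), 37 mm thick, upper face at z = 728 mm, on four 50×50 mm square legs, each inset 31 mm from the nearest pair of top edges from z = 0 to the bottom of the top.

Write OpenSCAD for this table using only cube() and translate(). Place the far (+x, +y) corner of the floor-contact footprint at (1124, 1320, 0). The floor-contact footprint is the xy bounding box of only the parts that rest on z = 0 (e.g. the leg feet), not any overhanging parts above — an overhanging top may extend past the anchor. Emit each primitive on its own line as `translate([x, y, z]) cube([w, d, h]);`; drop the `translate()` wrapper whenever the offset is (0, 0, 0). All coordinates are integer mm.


translate([385, 451, 691]) cube([770, 900, 37]);
translate([416, 482, 0]) cube([50, 50, 691]);
translate([1074, 482, 0]) cube([50, 50, 691]);
translate([416, 1270, 0]) cube([50, 50, 691]);
translate([1074, 1270, 0]) cube([50, 50, 691]);


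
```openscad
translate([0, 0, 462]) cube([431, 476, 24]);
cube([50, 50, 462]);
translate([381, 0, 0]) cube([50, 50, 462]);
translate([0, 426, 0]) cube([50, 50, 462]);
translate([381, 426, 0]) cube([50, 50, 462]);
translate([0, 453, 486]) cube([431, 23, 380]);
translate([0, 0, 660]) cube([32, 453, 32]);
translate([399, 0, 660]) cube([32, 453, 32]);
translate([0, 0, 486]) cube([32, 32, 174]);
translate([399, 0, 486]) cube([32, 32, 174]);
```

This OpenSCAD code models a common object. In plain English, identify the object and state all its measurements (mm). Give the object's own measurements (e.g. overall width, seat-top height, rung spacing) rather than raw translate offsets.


A chair. The seat is a 431×476×24 mm slab with its top at z = 486 mm, on four 50×50 mm corner legs (flush with the seat edges, standing on z = 0). A flat backrest 23 mm thick, 380 mm tall, spans the full seat width and rises from the seat top along its +y edge, rear face flush with the rear of the seat. Two armrests of 32×32 mm section run along each side from the seat's front edge to the front of the backrest, top faces 206 mm above the seat top and outer faces flush with the seat's x-edges; a 32×32 mm post under the front of each armrest stands on the seat at the front corner.


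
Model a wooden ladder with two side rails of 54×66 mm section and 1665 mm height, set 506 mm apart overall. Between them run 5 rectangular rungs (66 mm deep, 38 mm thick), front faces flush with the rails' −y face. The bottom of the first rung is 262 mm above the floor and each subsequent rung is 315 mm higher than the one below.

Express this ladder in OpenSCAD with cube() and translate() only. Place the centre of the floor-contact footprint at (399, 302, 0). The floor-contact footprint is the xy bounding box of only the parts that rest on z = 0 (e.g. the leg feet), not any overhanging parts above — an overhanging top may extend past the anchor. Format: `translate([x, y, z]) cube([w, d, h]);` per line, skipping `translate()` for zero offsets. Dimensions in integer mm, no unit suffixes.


// rung span = 506 - 2*54 = 398
// rung[k] z = 262 + k*315
translate([146, 269, 0]) cube([54, 66, 1665]);
translate([598, 269, 0]) cube([54, 66, 1665]);
translate([200, 269, 262]) cube([398, 66, 38]);
translate([200, 269, 577]) cube([398, 66, 38]);
translate([200, 269, 892]) cube([398, 66, 38]);
translate([200, 269, 1207]) cube([398, 66, 38]);
translate([200, 269, 1522]) cube([398, 66, 38]);


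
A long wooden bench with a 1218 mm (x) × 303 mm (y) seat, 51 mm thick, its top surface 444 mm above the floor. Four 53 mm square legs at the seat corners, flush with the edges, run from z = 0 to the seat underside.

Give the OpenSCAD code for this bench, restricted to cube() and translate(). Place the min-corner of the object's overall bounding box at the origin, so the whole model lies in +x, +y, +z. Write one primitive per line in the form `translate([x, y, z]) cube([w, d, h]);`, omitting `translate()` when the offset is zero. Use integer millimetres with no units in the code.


translate([0, 0, 393]) cube([1218, 303, 51]);
cube([53, 53, 393]);
translate([0, 250, 0]) cube([53, 53, 393]);
translate([1165, 0, 0]) cube([53, 53, 393]);
translate([1165, 250, 0]) cube([53, 53, 393]);


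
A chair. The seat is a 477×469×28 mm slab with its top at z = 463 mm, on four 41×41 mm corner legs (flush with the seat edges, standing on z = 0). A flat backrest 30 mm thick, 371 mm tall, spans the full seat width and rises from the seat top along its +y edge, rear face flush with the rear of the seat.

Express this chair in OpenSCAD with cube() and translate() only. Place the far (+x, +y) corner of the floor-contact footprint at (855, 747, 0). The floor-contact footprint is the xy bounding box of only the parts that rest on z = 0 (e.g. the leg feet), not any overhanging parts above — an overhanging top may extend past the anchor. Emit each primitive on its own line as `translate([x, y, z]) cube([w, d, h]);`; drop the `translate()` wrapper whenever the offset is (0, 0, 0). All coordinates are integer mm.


translate([378, 278, 435]) cube([477, 469, 28]);
translate([378, 278, 0]) cube([41, 41, 435]);
translate([814, 278, 0]) cube([41, 41, 435]);
translate([378, 706, 0]) cube([41, 41, 435]);
translate([814, 706, 0]) cube([41, 41, 435]);
translate([378, 717, 463]) cube([477, 30, 371]);


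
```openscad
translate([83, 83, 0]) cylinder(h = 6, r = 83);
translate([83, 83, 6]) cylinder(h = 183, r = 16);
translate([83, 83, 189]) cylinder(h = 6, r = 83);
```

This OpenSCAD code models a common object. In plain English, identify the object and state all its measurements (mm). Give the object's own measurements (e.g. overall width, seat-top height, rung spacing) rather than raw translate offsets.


A spool: two coaxial disc flanges of radius 83 mm and thickness 6 mm, joined by a core cylinder of radius 16 mm and height 183 mm. The lower flange rests on z = 0 and the three cylinders share a vertical axis.


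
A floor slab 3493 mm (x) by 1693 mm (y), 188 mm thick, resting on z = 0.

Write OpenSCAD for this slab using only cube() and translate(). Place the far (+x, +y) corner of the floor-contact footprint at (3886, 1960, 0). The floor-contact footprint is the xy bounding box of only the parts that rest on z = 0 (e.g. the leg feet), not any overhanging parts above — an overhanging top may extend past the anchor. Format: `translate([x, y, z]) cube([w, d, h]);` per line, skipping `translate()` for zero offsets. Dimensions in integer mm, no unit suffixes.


translate([393, 267, 0]) cube([3493, 1693, 188]);


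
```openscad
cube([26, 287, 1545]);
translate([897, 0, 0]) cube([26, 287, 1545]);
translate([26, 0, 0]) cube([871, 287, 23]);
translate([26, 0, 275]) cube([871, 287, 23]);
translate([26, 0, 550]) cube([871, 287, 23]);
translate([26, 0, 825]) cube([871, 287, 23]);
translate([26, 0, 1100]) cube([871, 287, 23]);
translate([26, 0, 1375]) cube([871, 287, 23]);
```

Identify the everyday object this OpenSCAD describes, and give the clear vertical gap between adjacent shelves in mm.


A bookshelf. The clear shelf gap is 252 mm.

Two tall side panels with 6 horizontal boards between them — a bookshelf. The first two shelf undersides are at z = 0 and z = 275; with shelf thickness 23, the clear gap is 275 − 0 − 23 = 252 mm.


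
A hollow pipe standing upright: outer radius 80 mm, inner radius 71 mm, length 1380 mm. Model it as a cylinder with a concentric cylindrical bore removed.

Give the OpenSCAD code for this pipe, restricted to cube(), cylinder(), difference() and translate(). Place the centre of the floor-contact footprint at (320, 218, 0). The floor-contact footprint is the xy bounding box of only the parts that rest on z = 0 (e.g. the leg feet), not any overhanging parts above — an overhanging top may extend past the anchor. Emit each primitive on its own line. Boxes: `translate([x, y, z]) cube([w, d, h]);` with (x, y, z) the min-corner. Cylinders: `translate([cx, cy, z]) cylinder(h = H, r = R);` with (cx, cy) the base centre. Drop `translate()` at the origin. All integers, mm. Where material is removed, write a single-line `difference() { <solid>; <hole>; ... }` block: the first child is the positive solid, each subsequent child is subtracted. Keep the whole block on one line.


difference() { translate([320, 218, 0]) cylinder(h = 1380, r = 80); translate([320, 218, 0]) cylinder(h = 1380, r = 71); }


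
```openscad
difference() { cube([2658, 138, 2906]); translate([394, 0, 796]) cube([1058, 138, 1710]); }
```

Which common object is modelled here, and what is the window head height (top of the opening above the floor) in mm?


A wall with a window opening. The window head height is 2506 mm.

A wall with a rectangular opening subtracted — a window. Sill at z = 796, opening 1710 mm tall, so the head is at 796 + 1710 = 2506 mm.


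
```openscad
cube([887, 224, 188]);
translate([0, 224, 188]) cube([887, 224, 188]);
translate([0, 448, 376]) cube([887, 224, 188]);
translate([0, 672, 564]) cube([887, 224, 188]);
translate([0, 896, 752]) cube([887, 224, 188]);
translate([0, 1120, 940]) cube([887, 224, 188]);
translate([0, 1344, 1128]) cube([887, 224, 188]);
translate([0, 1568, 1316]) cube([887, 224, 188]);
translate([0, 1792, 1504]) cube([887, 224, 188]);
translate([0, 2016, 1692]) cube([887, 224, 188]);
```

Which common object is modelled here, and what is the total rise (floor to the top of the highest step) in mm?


A staircase. The total rise is 1880 mm.

10 identical blocks, each offset up and back from the previous — a staircase. Each step is 188 mm tall and there are 10 of them, so the total rise is 10 × 188 = 1880 mm.


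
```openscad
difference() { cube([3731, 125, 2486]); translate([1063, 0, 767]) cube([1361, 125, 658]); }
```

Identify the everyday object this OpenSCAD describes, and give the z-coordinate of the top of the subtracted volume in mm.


A wall with a window opening. The window head height is 1425 mm.

A wall with a rectangular opening subtracted — a window. Sill at z = 767, opening 658 mm tall, so the head is at 767 + 658 = 1425 mm.
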